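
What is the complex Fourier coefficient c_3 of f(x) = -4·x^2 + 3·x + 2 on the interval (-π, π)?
Compute the real Fourier coefficients first: a_3 = 16/9, b_3 = 2.
Then c_3 = (a_3 − i·b_3)/2 = 8/9 - i.

Final answer: 8/9 - i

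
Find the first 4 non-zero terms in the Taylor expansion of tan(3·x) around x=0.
4131·x^7/35 + 162·x^5/5 + 9·x^3 + 3·x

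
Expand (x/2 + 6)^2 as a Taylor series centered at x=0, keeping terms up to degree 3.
x^2/4 + 6·x + 36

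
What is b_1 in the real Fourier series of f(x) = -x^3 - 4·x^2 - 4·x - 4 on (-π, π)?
b_1 = (1/π) ∫_{-π}^{π} f(x)·sin(1x) dx.
Evaluate the integral (use parity and integration by parts as needed): b_1 = 4 - 2·π^2.

Final answer: 4 - 2·π^2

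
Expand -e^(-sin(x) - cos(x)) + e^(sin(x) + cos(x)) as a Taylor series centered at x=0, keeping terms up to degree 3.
x^3·(-e/2 + e^(-1)/2) - x^2·e^(-1) + x·(e^(-1) + e) - e^(-1) + e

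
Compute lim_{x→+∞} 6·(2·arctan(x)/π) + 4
Evaluate the dominant behaviour as x → +∞; each term tends to a finite value or vanishes.
Limit = 10.

Final answer: 10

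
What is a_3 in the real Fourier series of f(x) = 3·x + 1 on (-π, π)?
a_3 = (1/π) ∫_{-π}^{π} f(x)·cos(3x) dx.
Evaluate the integral (use parity and integration by parts as needed): a_3 = 0.

Final answer: 0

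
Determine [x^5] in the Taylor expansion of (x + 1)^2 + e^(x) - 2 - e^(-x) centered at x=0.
Expand to order 5: (x + 1)^2 + e^(x) - 2 - e^(-x) = x^5/60 + x^3/3 + x^2 + 4·x - 1 + O(x^6).
The coefficient of x^5 is 1/60.

Final answer: 1/60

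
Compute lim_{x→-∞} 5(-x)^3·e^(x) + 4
The product is a 0·∞ indeterminate form at x → -∞.
Rewrite the product as 5(-x)^3 / e^(-x) (an ∞/∞ form) and apply L'Hôpital, or use the standard hierarchy e^(|x|) ≫ |(-x)^3| as x → -∞.
The indeterminate product → 0, so the limit = 4.

Final answer: 4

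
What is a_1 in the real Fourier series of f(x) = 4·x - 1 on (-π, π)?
a_1 = (1/π) ∫_{-π}^{π} f(x)·cos(1x) dx.
Evaluate the integral (use parity and integration by parts as needed): a_1 = 0.

Final answer: 0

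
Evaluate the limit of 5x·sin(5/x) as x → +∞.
As x → +∞: let u = 5/x → 0⁺; then 5·x·sin(5/x) = 5·5·sin(u)/u → 5·5·1 = 25.
Limit = 25.

Final answer: 25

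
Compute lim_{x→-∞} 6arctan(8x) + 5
Evaluate the dominant behaviour as x → -∞; each term tends to a finite value or vanishes.
Limit = 5 - 3·π.

Final answer: 5 - 3·π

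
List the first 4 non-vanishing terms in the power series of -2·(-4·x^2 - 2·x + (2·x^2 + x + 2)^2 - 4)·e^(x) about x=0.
-65·x^4/3 - 20·x^3 - 14·x^2 - 4·x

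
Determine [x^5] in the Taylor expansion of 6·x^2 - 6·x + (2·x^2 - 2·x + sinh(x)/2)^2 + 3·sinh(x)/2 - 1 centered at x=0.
Expand to order 5: 6·x^2 - 6·x + (2·x^2 - 2·x + sinh(x)/2)^2 + 3·sinh(x)/2 - 1 = 83·x^5/240 + 15·x^4/4 - 23·x^3/4 + 33·x^2/4 - 9·x/2 - 1 + O(x^6).
The coefficient of x^5 is 83/240.

Final answer: 83/240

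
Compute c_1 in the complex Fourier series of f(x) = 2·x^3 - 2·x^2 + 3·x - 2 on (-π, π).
Compute the real Fourier coefficients first: a_1 = 8, b_1 = -18 + 4·π^2.
Then c_1 = (a_1 − i·b_1)/2 = 4 - 2·i·π^2 + 9·i.

Final answer: 4 - 2·i·π^2 + 9·i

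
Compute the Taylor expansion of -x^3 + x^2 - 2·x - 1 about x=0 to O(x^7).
-x^3 + x^2 - 2·x - 1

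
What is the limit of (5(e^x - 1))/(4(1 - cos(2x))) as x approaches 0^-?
Both numerator and denominator → 0 as x → 0^-; this is a 0/0 indeterminate form.
Expand each to leading order near x = 0: numerator ~ 5·x, denominator ~ 8·x^2.
The limit of the ratio is -∞.

Final answer: -∞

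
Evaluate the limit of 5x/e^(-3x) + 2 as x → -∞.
The quotient is an ∞/∞ indeterminate form as x → -∞.
Compare growth rates of the dominant terms (exponentials ≫ polynomials ≫ logarithms), or apply L'Hôpital's rule; the quotient → 0.
Adding the constant: 0 + 2 = 2. Limit = 2.

Final answer: 2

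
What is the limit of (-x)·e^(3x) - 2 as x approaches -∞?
The product is a 0·∞ indeterminate form at x → -∞.
Rewrite the product as (-x) / e^(-3x) (an ∞/∞ form) and apply L'Hôpital, or use the standard hierarchy e^(3|x|) ≫ |(-x)| as x → -∞.
The indeterminate product → 0, so the limit = -2.

Final answer: -2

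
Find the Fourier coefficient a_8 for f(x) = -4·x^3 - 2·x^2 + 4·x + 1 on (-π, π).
a_8 = (1/π) ∫_{-π}^{π} f(x)·cos(8x) dx.
Evaluate the integral (use parity and integration by parts as needed): a_8 = -1/8.

Final answer: -1/8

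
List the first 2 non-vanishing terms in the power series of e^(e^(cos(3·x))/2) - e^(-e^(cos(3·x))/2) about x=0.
x^2·(-9·e^(1 + e/2)/4 - 9·e^(1 - e/2)/4) - e^(-e/2) + e^(e/2)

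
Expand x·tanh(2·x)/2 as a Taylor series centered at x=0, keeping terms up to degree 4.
-4·x^4/3 + x^2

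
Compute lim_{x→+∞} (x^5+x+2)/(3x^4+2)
This is an ∞/∞ indeterminate form as x → +∞.
Divide numerator and denominator by x^5 and let the lower-order terms vanish; the numerator's degree 5 exceeds the denominator's degree 4, so the quotient diverges.
Limit = ∞.

Final answer: ∞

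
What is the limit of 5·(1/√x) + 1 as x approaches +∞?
Evaluate the dominant behaviour as x → +∞; each term tends to a finite value or vanishes.
Limit = 1.

Final answer: 1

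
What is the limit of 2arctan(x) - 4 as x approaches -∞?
Evaluate the dominant behaviour as x → -∞; each term tends to a finite value or vanishes.
Limit = -4 - π.

Final answer: -4 - π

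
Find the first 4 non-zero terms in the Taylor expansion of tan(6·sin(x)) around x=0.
11971223·x^7/840 + 20017·x^5/20 + 71·x^3 + 6·x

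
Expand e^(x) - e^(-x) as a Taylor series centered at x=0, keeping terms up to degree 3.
x^3/3 + 2·x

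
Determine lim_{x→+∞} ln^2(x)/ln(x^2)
This is an ∞/∞ indeterminate form as x → +∞.
Write ln(x^2) = 2·ln(x), reducing the quotient to ln(x)/2 → ∞.
Limit = ∞.

Final answer: ∞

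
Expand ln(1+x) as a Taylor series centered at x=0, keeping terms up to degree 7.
x^7/7 - x^6/6 + x^5/5 - x^4/4 + x^3/3 - x^2/2 + x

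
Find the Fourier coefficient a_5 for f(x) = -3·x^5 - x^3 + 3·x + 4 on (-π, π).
a_5 = (1/π) ∫_{-π}^{π} f(x)·cos(5x) dx.
Evaluate the integral (use parity and integration by parts as needed): a_5 = 0.

Final answer: 0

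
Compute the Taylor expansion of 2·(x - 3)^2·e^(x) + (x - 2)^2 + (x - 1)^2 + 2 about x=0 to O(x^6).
-x^5/60 - x^4/4 - x^3 + x^2 + 25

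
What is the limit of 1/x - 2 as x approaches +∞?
Evaluate the dominant behaviour as x → +∞; each term tends to a finite value or vanishes.
Limit = -2.

Final answer: -2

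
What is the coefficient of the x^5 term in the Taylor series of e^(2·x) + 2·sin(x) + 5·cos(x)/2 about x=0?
Expand to order 5: e^(2·x) + 2·sin(x) + 5·cos(x)/2 = 17·x^5/60 + 37·x^4/48 + x^3 + 3·x^2/4 + 4·x + 7/2 + O(x^6).
The coefficient of x^5 is 17/60.

Final answer: 17/60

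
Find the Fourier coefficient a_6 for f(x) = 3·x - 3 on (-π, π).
a_6 = (1/π) ∫_{-π}^{π} f(x)·cos(6x) dx.
Evaluate the integral (use parity and integration by parts as needed): a_6 = 0.

Final answer: 0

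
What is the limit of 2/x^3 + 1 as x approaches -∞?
Evaluate the dominant behaviour as x → -∞; each term tends to a finite value or vanishes.
Limit = 1.

Final answer: 1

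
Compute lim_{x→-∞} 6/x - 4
Evaluate the dominant behaviour as x → -∞; each term tends to a finite value or vanishes.
Limit = -4.

Final answer: -4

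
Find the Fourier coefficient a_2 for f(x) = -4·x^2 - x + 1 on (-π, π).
a_2 = (1/π) ∫_{-π}^{π} f(x)·cos(2x) dx.
Evaluate the integral (use parity and integration by parts as needed): a_2 = -4.

Final answer: -4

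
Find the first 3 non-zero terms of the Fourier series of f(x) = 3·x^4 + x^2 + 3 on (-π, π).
(140 - 24·π^2)·cos(x) + (-8 + 6·π^2)·cos(2·x) + 3 + π^2/3 + 3·π^4/5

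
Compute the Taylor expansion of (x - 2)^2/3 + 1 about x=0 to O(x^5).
x^2/3 - 4·x/3 + 7/3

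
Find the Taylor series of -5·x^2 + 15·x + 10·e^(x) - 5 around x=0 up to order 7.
x^7/504 + x^6/72 + x^5/12 + 5·x^4/12 + 5·x^3/3 + 25·x + 5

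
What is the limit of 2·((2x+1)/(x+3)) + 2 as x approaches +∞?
Evaluate the dominant behaviour as x → +∞; each term tends to a finite value or vanishes.
Limit = 6.

Final answer: 6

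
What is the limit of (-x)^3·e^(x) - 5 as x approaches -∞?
The product is a 0·∞ indeterminate form at x → -∞.
Rewrite the product as (-x)^3 / e^(-x) (an ∞/∞ form) and apply L'Hôpital, or use the standard hierarchy e^(|x|) ≫ |(-x)^3| as x → -∞.
The indeterminate product → 0, so the limit = -5.

Final answer: -5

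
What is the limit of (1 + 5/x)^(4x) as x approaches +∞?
As x → +∞: write (1 + 5/x)^(4x) = ((1 + 5/x)^x)^4 → (e^5)^4 = e^20.
Limit = e^(20).

Final answer: e^(20)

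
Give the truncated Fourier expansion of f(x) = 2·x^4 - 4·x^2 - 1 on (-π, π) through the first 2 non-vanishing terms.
(112 - 16·π^2)·cos(x) - 4·π^2/3 - 1 + 2·π^4/5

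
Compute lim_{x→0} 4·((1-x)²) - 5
Direct substitution at x = 0 gives -1.

Final answer: -1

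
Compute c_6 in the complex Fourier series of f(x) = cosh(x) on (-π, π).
Compute the real Fourier coefficients first: a_6 = 2·sinh(π)/(37·π), b_6 = 0.
Then c_6 = (a_6 − i·b_6)/2 = sinh(π)/(37·π).

Final answer: sinh(π)/(37·π)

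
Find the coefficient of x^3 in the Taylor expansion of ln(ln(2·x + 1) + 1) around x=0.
Expand to order 3: ln(ln(2·x + 1) + 1) = 28·x^3/3 - 4·x^2 + 2·x + O(x^4).
The coefficient of x^3 is 28/3.

Final answer: 28/3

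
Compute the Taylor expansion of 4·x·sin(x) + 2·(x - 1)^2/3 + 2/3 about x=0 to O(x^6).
-2·x^4/3 + 14·x^2/3 - 4·x/3 + 4/3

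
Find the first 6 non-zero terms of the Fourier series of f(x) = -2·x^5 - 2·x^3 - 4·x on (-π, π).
(-464 - 4·π^4 + 76·π^2)·sin(x) + (-8·π^2 + 16 + 2·π^4)·sin(2·x) + (-4·π^4/3 - 304/81 + 44·π^2/27)·sin(3·x) + (-π^2/4 + 67/32 + π^4)·sin(4·x) + (-4·π^4/5 - 4·π^2/25 - 976/625)·sin(5·x) + (104/81 + 8·π^2/27 + 2·π^4/3)·sin(6·x)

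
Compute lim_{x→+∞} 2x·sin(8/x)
As x → +∞: let u = 8/x → 0⁺; then 2·x·sin(8/x) = 2·8·sin(u)/u → 2·8·1 = 16.
Limit = 16.

Final answer: 16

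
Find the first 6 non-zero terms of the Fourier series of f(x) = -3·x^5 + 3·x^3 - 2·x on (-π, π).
(-760 - 6·π^4 + 126·π^2)·sin(x) + (-18·π^2 + 29 + 3·π^4)·sin(2·x) + (-2·π^4 - 152/27 + 58·π^2/9)·sin(3·x) + (-27·π^2/8 + 145/64 + 3·π^4/2)·sin(4·x) + (-6·π^4/5 - 824/625 + 54·π^2/25)·sin(5·x) + (-14·π^2/9 + 25/27 + π^4)·sin(6·x)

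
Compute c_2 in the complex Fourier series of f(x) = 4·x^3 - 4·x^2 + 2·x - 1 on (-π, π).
Compute the real Fourier coefficients first: a_2 = -4, b_2 = 4 - 4·π^2.
Then c_2 = (a_2 − i·b_2)/2 = -2 - 2·i + 2·i·π^2.

Final answer: -2 - 2·i + 2·i·π^2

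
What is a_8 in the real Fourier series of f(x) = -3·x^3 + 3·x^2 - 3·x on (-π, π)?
a_8 = (1/π) ∫_{-π}^{π} f(x)·cos(8x) dx.
Evaluate the integral (use parity and integration by parts as needed): a_8 = 3/16.

Final answer: 3/16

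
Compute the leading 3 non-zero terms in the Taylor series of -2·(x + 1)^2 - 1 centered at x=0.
-2·x^2 - 4·x - 3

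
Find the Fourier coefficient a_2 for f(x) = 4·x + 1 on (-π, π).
a_2 = (1/π) ∫_{-π}^{π} f(x)·cos(2x) dx.
Evaluate the integral (use parity and integration by parts as needed): a_2 = 0.

Final answer: 0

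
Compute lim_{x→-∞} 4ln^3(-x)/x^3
This is an ∞/∞ indeterminate form as x → -∞.
Compare growth rates of the dominant terms (exponentials ≫ polynomials ≫ logarithms), or apply L'Hôpital's rule; the quotient → 0.
Limit = 0.

Final answer: 0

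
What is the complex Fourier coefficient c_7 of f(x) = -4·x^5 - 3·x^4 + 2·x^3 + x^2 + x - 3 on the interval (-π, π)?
Compute the real Fourier coefficients first: a_7 = -340/2401 + 24·π^2/49, b_7 = -8·π^4/7 + 2666/16807 + 356·π^2/343.
Then c_7 = (a_7 − i·b_7)/2 = -170/2401 + 12·π^2/49 - 178·i·π^2/343 - 1333·i/16807 + 4·i·π^4/7.

Final answer: -170/2401 + 12·π^2/49 - 178·i·π^2/343 - 1333·i/16807 + 4·i·π^4/7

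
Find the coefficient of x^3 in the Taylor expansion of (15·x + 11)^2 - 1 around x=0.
Expand to order 3: (15·x + 11)^2 - 1 = 225·x^2 + 330·x + 120 + O(x^4).
The coefficient of x^3 is 0.

Final answer: 0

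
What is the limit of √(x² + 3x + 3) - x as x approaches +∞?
This is an ∞ − ∞ indeterminate form.
Multiply and divide by the conjugate √(x²+3x + 3) + x; the x² terms cancel, leaving (3x + 3)/(√(x²+3x + 3)+x) → 3/2.
Limit = 3/2.

Final answer: 3/2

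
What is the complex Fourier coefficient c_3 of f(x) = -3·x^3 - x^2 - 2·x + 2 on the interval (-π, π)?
Compute the real Fourier coefficients first: a_3 = 4/9, b_3 = -2·π^2.
Then c_3 = (a_3 − i·b_3)/2 = 2/9 + i·π^2.

Final answer: 2/9 + i·π^2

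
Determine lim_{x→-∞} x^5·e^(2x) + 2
The product is a 0·∞ indeterminate form at x → -∞.
Rewrite the product as x^5 / e^(-2x) (an ∞/∞ form) and apply L'Hôpital, or use the standard hierarchy e^(2|x|) ≫ |x^5| as x → -∞.
The indeterminate product → 0, so the limit = 2.

Final answer: 2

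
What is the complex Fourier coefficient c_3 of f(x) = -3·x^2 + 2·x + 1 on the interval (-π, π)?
Compute the real Fourier coefficients first: a_3 = 4/3, b_3 = 4/3.
Then c_3 = (a_3 − i·b_3)/2 = 2/3 - 2·i/3.

Final answer: 2/3 - 2·i/3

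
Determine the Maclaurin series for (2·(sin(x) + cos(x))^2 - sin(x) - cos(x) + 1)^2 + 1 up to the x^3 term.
-7·x^3 + 11·x^2 + 12·x + 5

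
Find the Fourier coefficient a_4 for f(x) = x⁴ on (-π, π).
a_4 = (1/π) ∫_{-π}^{π} f(x)·cos(4x) dx.
Evaluate the integral (use parity and integration by parts as needed): a_4 = -3/16 + π^2/2.

Final answer: -3/16 + π^2/2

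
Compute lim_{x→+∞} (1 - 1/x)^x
As x → +∞: this is the defining limit (1 - 1/x)^x → e^(-1).
Limit = e^(-1).

Final answer: e^(-1)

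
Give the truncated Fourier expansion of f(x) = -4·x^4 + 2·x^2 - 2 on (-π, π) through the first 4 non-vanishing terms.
(-200 + 32·π^2)·cos(x) + (14 - 8·π^2)·cos(2·x) + (-88/27 + 32·π^2/9)·cos(3·x) - 4·π^4/5 - 2 + 2·π^2/3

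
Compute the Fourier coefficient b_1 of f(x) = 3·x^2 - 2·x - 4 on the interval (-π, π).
b_1 = (1/π) ∫_{-π}^{π} f(x)·sin(1x) dx.
Evaluate the integral (use parity and integration by parts as needed): b_1 = -4.

Final answer: -4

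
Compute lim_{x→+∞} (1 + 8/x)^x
As x → +∞: this is the defining limit (1 + 8/x)^x → e^8.
Limit = e^(8).

Final answer: e^(8)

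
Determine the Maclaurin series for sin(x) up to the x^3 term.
-x^3/6 + x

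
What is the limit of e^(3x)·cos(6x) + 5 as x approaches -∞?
Evaluate the dominant behaviour as x → -∞; each term tends to a finite value or vanishes.
Limit = 5.

Final answer: 5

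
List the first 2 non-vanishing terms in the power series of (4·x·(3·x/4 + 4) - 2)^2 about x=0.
4 - 64·x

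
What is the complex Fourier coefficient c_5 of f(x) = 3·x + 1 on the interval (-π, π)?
Compute the real Fourier coefficients first: a_5 = 0, b_5 = 6/5.
Then c_5 = (a_5 − i·b_5)/2 = -3·i/5.

Final answer: -3·i/5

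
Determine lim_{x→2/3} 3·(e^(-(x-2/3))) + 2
Direct substitution at x = 2/3 gives 5.

Final answer: 5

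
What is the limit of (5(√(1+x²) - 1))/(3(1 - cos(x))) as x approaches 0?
Both numerator and denominator → 0 as x → 0; this is a 0/0 indeterminate form.
Expand each to leading order near x = 0: numerator ~ 5·x^2/2, denominator ~ 3·x^2/2.
The limit of the ratio is 5/3.

Final answer: 5/3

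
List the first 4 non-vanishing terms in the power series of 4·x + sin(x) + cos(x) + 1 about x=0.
-x^3/6 - x^2/2 + 5·x + 2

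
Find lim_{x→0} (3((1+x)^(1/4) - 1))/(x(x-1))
Both numerator and denominator → 0 as x → 0; this is a 0/0 indeterminate form.
Expand each to leading order near x = 0: numerator ~ 3·x/4, denominator ~ -x.
The limit of the ratio is -3/4.

Final answer: -3/4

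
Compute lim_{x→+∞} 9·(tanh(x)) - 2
Evaluate the dominant behaviour as x → +∞; each term tends to a finite value or vanishes.
Limit = 7.

Final answer: 7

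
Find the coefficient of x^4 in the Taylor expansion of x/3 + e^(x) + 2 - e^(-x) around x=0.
Expand to order 4: x/3 + e^(x) + 2 - e^(-x) = x^3/3 + 7·x/3 + 2 + O(x^5).
The coefficient of x^4 is 0.

Final answer: 0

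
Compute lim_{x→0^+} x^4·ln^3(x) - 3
The product is a 0·∞ indeterminate form at x → 0⁺.
Rewrite the product as ln^3(x) / x^(-4) and apply L'Hôpital, or use the standard hierarchy x^(-4) ≫ |ln x|^3 as x → 0⁺.
The indeterminate product → 0, so the limit = -3.

Final answer: -3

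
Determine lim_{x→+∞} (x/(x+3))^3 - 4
As x → +∞: x/(x+3) = 1/(1 + 3/x) → 1, and the 3rd power of a limit-1 base also → 1; with the additive constant, 1 - 4 = -3.
Limit = -3.

Final answer: -3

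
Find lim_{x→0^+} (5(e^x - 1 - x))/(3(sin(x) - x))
Both numerator and denominator → 0 as x → 0^+; this is a 0/0 indeterminate form.
Expand each to leading order near x = 0: numerator ~ 5·x^2/2, denominator ~ -x^3/2.
The limit of the ratio is -∞.

Final answer: -∞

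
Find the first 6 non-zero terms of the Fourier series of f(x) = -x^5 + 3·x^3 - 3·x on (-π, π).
(-282 - 2·π^4 + 46·π^2)·sin(x) + (-8·π^2 + 15 + π^4)·sin(2·x) + (-2·π^4/3 - 350/81 + 94·π^2/27)·sin(3·x) + (-17·π^2/8 + 147/64 + π^4/2)·sin(4·x) + (-2·π^4/5 - 978/625 + 38·π^2/25)·sin(5·x) + (-32·π^2/27 + 97/81 + π^4/3)·sin(6·x)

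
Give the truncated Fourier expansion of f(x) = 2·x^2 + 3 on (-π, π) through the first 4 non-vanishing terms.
-8·cos(x) + 2·cos(2·x) - 8·cos(3·x)/9 + 3 + 2·π^2/3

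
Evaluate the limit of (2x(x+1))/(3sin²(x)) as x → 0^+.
Both numerator and denominator → 0 as x → 0^+; this is a 0/0 indeterminate form.
Expand each to leading order near x = 0: numerator ~ 2·x, denominator ~ 3·x^2.
The limit of the ratio is ∞.

Final answer: ∞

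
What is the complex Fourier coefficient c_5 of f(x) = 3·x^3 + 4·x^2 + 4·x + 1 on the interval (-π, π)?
Compute the real Fourier coefficients first: a_5 = -16/25, b_5 = 164/125 + 6·π^2/5.
Then c_5 = (a_5 − i·b_5)/2 = -8/25 - 3·i·π^2/5 - 82·i/125.

Final answer: -8/25 - 3·i·π^2/5 - 82·i/125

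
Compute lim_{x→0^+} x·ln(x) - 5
The product is a 0·∞ indeterminate form at x → 0⁺.
Rewrite the product as ln(x) / x^(-1) and apply L'Hôpital, or use the standard hierarchy x^(-1) ≫ |ln x| as x → 0⁺.
The indeterminate product → 0, so the limit = -5.

Final answer: -5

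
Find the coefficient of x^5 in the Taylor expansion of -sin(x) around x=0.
Expand to order 5: -sin(x) = -x^5/120 + x^3/6 - x + O(x^6).
The coefficient of x^5 is -1/120.

Final answer: -1/120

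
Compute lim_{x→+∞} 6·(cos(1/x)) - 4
Evaluate the dominant behaviour as x → +∞; each term tends to a finite value or vanishes.
Limit = 2.

Final answer: 2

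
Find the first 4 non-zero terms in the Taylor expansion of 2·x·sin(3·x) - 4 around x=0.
81·x^6/20 - 9·x^4 + 6·x^2 - 4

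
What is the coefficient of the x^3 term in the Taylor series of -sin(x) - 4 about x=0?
Expand to order 3: -sin(x) - 4 = x^3/6 - x - 4 + O(x^4).
The coefficient of x^3 is 1/6.

Final answer: 1/6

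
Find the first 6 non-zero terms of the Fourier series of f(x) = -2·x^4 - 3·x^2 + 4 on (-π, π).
(-84 + 16·π^2)·cos(x) + (3 - 4·π^2)·cos(2·x) + (4/27 + 16·π^2/9)·cos(3·x) + (-π^2 - 3/8)·cos(4·x) + (204/625 + 16·π^2/25)·cos(5·x) - 2·π^4/5 - π^2 + 4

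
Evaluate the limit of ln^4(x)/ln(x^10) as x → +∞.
This is an ∞/∞ indeterminate form as x → +∞.
Write ln(x^10) = 10·ln(x), reducing the quotient to ln^3(x)/10 → ∞.
Limit = ∞.

Final answer: ∞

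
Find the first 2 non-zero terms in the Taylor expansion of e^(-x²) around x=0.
1 - x^2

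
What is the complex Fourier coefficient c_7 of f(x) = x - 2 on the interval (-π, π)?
Compute the real Fourier coefficients first: a_7 = 0, b_7 = 2/7.
Then c_7 = (a_7 − i·b_7)/2 = -i/7.

Final answer: -i/7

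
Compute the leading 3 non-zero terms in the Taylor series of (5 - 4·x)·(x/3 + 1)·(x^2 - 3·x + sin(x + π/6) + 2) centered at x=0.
x^2·(89/12 - 7·√(3)/6) + x·(-125/6 + 5·√(3)/2) + 25/2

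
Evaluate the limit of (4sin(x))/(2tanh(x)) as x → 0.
Both numerator and denominator → 0 as x → 0; this is a 0/0 indeterminate form.
Expand each to leading order near x = 0: numerator ~ 4·x, denominator ~ 2·x.
The limit of the ratio is 2.

Final answer: 2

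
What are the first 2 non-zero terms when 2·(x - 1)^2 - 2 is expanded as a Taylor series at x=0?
2·x^2 - 4·x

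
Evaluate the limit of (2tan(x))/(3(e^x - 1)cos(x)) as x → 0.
Both numerator and denominator → 0 as x → 0; this is a 0/0 indeterminate form.
Expand each to leading order near x = 0: numerator ~ 2·x, denominator ~ 3·x.
The limit of the ratio is 2/3.

Final answer: 2/3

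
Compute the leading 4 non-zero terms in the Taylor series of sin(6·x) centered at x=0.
-1944·x^7/35 + 324·x^5/5 - 36·x^3 + 6·x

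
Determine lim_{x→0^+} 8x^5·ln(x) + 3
The product is a 0·∞ indeterminate form at x → 0⁺.
Rewrite the product as 8·ln(x) / x^(-5) and apply L'Hôpital, or use the standard hierarchy x^(-5) ≫ |ln x| as x → 0⁺.
The indeterminate product → 0, so the limit = 3.

Final answer: 3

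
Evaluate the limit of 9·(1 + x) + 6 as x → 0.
Direct substitution at x = 0 gives 15.

Final answer: 15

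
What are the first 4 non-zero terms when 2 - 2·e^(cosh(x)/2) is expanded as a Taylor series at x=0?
-49·x^6·e^(1/2)/2880 - 5·x^4·e^(1/2)/48 - x^2·e^(1/2)/2 - 2·e^(1/2) + 2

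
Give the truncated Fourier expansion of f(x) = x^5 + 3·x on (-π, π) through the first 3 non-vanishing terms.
(-40·π^2 + 2·π^4 + 246)·sin(x) + (-π^4 - 21/2 + 5·π^2)·sin(2·x) + (-40·π^2/27 + 242/81 + 2·π^4/3)·sin(3·x)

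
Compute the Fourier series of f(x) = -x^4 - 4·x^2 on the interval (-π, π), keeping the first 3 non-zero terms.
(-32 + 8·π^2)·cos(x) + (-2·π^2 - 1)·cos(2·x) - π^4/5 - 4·π^2/3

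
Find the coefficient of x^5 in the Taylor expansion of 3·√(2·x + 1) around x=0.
Expand to order 5: 3·√(2·x + 1) = 21·x^5/8 - 15·x^4/8 + 3·x^3/2 - 3·x^2/2 + 3·x + 3 + O(x^6).
The coefficient of x^5 is 21/8.

Final answer: 21/8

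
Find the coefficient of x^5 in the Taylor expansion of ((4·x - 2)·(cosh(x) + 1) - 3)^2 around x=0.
Expand to order 5: ((4·x - 2)·(cosh(x) + 1) - 3)^2 = -23·x^5/3 + 205·x^4/6 - 44·x^3 + 78·x^2 - 112·x + 49 + O(x^6).
The coefficient of x^5 is -23/3.

Final answer: -23/3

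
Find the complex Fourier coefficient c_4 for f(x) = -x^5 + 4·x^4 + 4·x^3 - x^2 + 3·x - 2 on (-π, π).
Compute the real Fourier coefficients first: a_4 = -1 + 2·π^2, b_4 = -21·π^2/8 - 33/64 + π^4/2.
Then c_4 = (a_4 − i·b_4)/2 = -1/2 + π^2 - i·π^4/4 + 33·i/128 + 21·i·π^2/16.

Final answer: -1/2 + π^2 - i·π^4/4 + 33·i/128 + 21·i·π^2/16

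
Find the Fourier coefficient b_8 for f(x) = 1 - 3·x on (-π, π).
b_8 = (1/π) ∫_{-π}^{π} f(x)·sin(8x) dx.
Evaluate the integral (use parity and integration by parts as needed): b_8 = 3/4.

Final answer: 3/4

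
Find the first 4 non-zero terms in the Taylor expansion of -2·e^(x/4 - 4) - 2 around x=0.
-x^3·e^(-4)/192 - x^2·e^(-4)/16 - x·e^(-4)/2 - 2 - 2·e^(-4)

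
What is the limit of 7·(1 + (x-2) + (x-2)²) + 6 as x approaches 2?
Direct substitution at x = 2 gives 13.

Final answer: 13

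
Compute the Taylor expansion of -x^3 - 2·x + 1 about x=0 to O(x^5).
-x^3 - 2·x + 1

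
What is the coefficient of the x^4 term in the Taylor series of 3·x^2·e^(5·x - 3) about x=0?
Expand to order 4: 3·x^2·e^(5·x - 3) = 75·x^4·e^(-3)/2 + 15·x^3·e^(-3) + 3·x^2·e^(-3) + O(x^5).
The coefficient of x^4 is 75·e^(-3)/2.

Final answer: 75·e^(-3)/2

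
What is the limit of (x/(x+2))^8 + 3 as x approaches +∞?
As x → +∞: x/(x+2) = 1/(1 + 2/x) → 1, and the 8th power of a limit-1 base also → 1; with the additive constant, 1 + 3 = 4.
Limit = 4.

Final answer: 4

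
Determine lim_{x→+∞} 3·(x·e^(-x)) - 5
Evaluate the dominant behaviour as x → +∞; each term tends to a finite value or vanishes.
Limit = -5.

Final answer: -5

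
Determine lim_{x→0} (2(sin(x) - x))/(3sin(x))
Both numerator and denominator → 0 as x → 0; this is a 0/0 indeterminate form.
Expand each to leading order near x = 0: numerator ~ -x^3/3, denominator ~ 3·x.
The limit of the ratio is 0.

Final answer: 0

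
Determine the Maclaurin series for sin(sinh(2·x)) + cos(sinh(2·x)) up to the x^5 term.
-32·x^5/15 - 2·x^4 - 2·x^2 + 2·x + 1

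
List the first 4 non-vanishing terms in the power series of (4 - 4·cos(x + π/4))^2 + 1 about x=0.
x^3·(4 - 2·√(2))^2·(-2·√(2)/(3·(4 - 2·√(2))) + 8/(4 - 2·√(2))^2) + x^2·(4 - 2·√(2))^2·(2·√(2)/(4 - 2·√(2)) + 8/(4 - 2·√(2))^2) + 4·√(2)·x·(4 - 2·√(2)) + 1 + (4 - 2·√(2))^2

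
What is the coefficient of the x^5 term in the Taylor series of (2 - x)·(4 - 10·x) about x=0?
Expand to order 5: (2 - x)·(4 - 10·x) = 10·x^2 - 24·x + 8 + O(x^6).
The coefficient of x^5 is 0.

Final answer: 0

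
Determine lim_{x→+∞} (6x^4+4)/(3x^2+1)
This is an ∞/∞ indeterminate form as x → +∞.
Divide numerator and denominator by x^4 and let the lower-order terms vanish; the numerator's degree 4 exceeds the denominator's degree 2, so the quotient diverges.
Limit = ∞.

Final answer: ∞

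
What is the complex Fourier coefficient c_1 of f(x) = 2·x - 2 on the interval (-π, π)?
Compute the real Fourier coefficients first: a_1 = 0, b_1 = 4.
Then c_1 = (a_1 − i·b_1)/2 = -2·i.

Final answer: -2·i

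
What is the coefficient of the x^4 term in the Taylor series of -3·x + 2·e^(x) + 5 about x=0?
Expand to order 4: -3·x + 2·e^(x) + 5 = x^4/12 + x^3/3 + x^2 - x + 7 + O(x^5).
The coefficient of x^4 is 1/12.

Final answer: 1/12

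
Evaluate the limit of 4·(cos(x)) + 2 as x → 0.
Direct substitution at x = 0 gives 6.

Final answer: 6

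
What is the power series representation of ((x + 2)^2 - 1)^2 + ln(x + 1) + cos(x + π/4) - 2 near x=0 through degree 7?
x^7·(√(2)/10080 + 1/7) + x^6·(-1/6 - √(2)/1440) + x^5·(1/5 - √(2)/240) + x^4·(√(2)/48 + 3/4) + x^3·(√(2)/12 + 25/3) + x^2·(43/2 - √(2)/4) + x·(25 - √(2)/2) + √(2)/2 + 7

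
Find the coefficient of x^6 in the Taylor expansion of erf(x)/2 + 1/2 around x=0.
Expand to order 6: erf(x)/2 + 1/2 = x^5/(10·√(π)) - x^3/(3·√(π)) + x/√(π) + 1/2 + O(x^7).
The coefficient of x^6 is 0.

Final answer: 0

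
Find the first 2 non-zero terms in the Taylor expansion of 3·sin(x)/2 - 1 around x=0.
3·x/2 - 1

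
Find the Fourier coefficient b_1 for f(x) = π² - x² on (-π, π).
b_1 = (1/π) ∫_{-π}^{π} f(x)·sin(1x) dx.
Evaluate the integral (use parity and integration by parts as needed): b_1 = 0.

Final answer: 0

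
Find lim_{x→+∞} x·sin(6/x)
As x → +∞: let u = 6/x → 0⁺; then x·sin(6/x) = 6·sin(u)/u → 6·1 = 6.
Limit = 6.

Final answer: 6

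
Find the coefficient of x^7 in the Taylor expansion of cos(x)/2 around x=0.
Expand to order 7: cos(x)/2 = -x^6/1440 + x^4/48 - x^2/4 + 1/2 + O(x^8).
The coefficient of x^7 is 0.

Final answer: 0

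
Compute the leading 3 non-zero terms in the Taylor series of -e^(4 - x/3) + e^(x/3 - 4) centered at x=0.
x^2·(-e^(4)/18 + e^(-4)/18) + x·(e^(-4)/3 + e^(4)/3) - e^(4) + e^(-4)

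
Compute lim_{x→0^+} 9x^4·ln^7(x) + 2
The product is a 0·∞ indeterminate form at x → 0⁺.
Rewrite the product as 9·ln^7(x) / x^(-4) and apply L'Hôpital, or use the standard hierarchy x^(-4) ≫ |ln x|^7 as x → 0⁺.
The indeterminate product → 0, so the limit = 2.

Final answer: 2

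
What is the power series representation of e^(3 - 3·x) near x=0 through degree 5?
-81·x^5·e^(3)/40 + 27·x^4·e^(3)/8 - 9·x^3·e^(3)/2 + 9·x^2·e^(3)/2 - 3·x·e^(3) + e^(3)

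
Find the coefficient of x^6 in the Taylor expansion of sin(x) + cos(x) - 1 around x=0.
Expand to order 6: sin(x) + cos(x) - 1 = -x^6/720 + x^5/120 + x^4/24 - x^3/6 - x^2/2 + x + O(x^7).
The coefficient of x^6 is -1/720.

Final answer: -1/720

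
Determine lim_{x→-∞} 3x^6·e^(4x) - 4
The product is a 0·∞ indeterminate form at x → -∞.
Rewrite the product as 3x^6 / e^(-4x) (an ∞/∞ form) and apply L'Hôpital, or use the standard hierarchy e^(4|x|) ≫ |x^6| as x → -∞.
The indeterminate product → 0, so the limit = -4.

Final answer: -4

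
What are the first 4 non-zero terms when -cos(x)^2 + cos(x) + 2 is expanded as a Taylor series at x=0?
31·x^6/720 - 7·x^4/24 + x^2/2 + 2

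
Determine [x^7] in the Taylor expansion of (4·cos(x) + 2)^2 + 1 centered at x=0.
Expand to order 7: (4·cos(x) + 2)^2 + 1 = -11·x^6/15 + 6·x^4 - 24·x^2 + 37 + O(x^8).
The coefficient of x^7 is 0.

Final answer: 0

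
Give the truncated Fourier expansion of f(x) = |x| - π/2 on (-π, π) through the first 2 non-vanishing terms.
-4·cos(x)/π - 4·cos(3·x)/(9·π)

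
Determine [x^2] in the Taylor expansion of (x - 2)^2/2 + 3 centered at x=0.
Expand to order 2: (x - 2)^2/2 + 3 = x^2/2 - 2·x + 5 + O(x^3).
The coefficient of x^2 is 1/2.

Final answer: 1/2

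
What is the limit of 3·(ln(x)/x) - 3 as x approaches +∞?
Evaluate the dominant behaviour as x → +∞; each term tends to a finite value or vanishes.
Limit = -3.

Final answer: -3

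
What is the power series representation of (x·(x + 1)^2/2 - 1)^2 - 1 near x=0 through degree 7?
x^6/4 + x^5 + 3·x^4/2 - 7·x^2/4 - x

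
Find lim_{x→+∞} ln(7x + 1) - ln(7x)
This is an ∞ − ∞ indeterminate form.
Combine the logarithms: ln(7x+1) − ln(7x) = ln((7x+1)/(7x)) = ln(1 + 1/(7x)) → ln(1) = 0.
Limit = 0.

Final answer: 0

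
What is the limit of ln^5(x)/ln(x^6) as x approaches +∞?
This is an ∞/∞ indeterminate form as x → +∞.
Write ln(x^6) = 6·ln(x), reducing the quotient to ln^4(x)/6 → ∞.
Limit = ∞.

Final answer: ∞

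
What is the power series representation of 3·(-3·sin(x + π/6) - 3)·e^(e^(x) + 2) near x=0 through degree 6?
x^6·(-413·e^(3)/160 - 109·√(3)·e^(3)/80) + x^5·(-333·e^(3)/80 - 21·√(3)·e^(3)/10) + x^4·(-51·e^(3)/8 - 3·√(3)·e^(3)) + x^3·(-9·e^(3) - 15·√(3)·e^(3)/4) + x^2·(-45·e^(3)/4 - 9·√(3)·e^(3)/2) + x·(-27·e^(3)/2 - 9·√(3)·e^(3)/2) - 27·e^(3)/2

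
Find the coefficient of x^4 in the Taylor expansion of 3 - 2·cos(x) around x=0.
Expand to order 4: 3 - 2·cos(x) = -x^4/12 + x^2 + 1 + O(x^5).
The coefficient of x^4 is -1/12.

Final answer: -1/12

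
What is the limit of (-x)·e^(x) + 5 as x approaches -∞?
The product is a 0·∞ indeterminate form at x → -∞.
Rewrite the product as (-x) / e^(-x) (an ∞/∞ form) and apply L'Hôpital, or use the standard hierarchy e^(|x|) ≫ |(-x)| as x → -∞.
The indeterminate product → 0, so the limit = 5.

Final answer: 5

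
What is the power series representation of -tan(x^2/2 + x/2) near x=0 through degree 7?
-1697·x^7/40320 - x^6/16 - 31·x^5/240 - x^4/8 - x^3/24 - x^2/2 - x/2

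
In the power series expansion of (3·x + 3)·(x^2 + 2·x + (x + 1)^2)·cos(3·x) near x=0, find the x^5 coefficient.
Expand to order 5: (3·x + 3)·(x^2 + 2·x + (x + 1)^2)·cos(3·x) = 189·x^5/8 - 567·x^4/8 - 123·x^3/2 + 9·x^2/2 + 15·x + 3 + O(x^6).
The coefficient of x^5 is 189/8.

Final answer: 189/8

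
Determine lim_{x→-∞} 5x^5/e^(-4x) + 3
The quotient is an ∞/∞ indeterminate form as x → -∞.
Compare growth rates of the dominant terms (exponentials ≫ polynomials ≫ logarithms), or apply L'Hôpital's rule; the quotient → 0.
Adding the constant: 0 + 3 = 3. Limit = 3.

Final answer: 3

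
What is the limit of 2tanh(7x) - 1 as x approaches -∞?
Evaluate the dominant behaviour as x → -∞; each term tends to a finite value or vanishes.
Limit = -3.

Final answer: -3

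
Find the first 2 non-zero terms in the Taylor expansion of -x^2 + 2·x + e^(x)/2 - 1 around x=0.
5·x/2 - 1/2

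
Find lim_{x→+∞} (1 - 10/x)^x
As x → +∞: this is the defining limit (1 - 10/x)^x → e^(-10).
Limit = e^(-10).

Final answer: e^(-10)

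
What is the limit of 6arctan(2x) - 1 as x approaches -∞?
Evaluate the dominant behaviour as x → -∞; each term tends to a finite value or vanishes.
Limit = -3·π - 1.

Final answer: -3·π - 1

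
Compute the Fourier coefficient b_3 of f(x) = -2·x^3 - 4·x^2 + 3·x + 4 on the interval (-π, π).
b_3 = (1/π) ∫_{-π}^{π} f(x)·sin(3x) dx.
Evaluate the integral (use parity and integration by parts as needed): b_3 = 26/9 - 4·π^2/3.

Final answer: 26/9 - 4·π^2/3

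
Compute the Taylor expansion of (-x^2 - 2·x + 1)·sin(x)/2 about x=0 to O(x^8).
-43·x^7/10080 - x^6/120 + 7·x^5/80 + x^4/6 - 7·x^3/12 - x^2 + x/2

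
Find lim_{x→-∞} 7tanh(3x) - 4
Evaluate the dominant behaviour as x → -∞; each term tends to a finite value or vanishes.
Limit = -11.

Final answer: -11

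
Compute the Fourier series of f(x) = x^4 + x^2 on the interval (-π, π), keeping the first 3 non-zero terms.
(44 - 8·π^2)·cos(x) + (-2 + 2·π^2)·cos(2·x) + π^2/3 + π^4/5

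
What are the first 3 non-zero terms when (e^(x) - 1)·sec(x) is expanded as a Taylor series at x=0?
2·x^3/3 + x^2/2 + x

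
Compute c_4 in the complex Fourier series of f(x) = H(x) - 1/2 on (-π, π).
Compute the real Fourier coefficients first: a_4 = 0, b_4 = 0.
Then c_4 = (a_4 − i·b_4)/2 = 0.

Final answer: 0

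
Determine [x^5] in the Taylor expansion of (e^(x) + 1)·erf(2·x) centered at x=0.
Expand to order 5: (e^(x) + 1)·erf(2·x) = 103·x^5/(10·√(π)) - 14·x^4/(3·√(π)) - 26·x^3/(3·√(π)) + 4·x^2/√(π) + 8·x/√(π) + O(x^6).
The coefficient of x^5 is 103/(10·√(π)).

Final answer: 103/(10·√(π))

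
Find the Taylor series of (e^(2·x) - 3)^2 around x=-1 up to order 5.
(-6·e^(2) + 1 + 9·e^(4))·e^(-4) + (4 - 12·e^(2))·e^(-4)·(x + 1) + (8 - 12·e^(2))·e^(-4)·(x + 1)^2 + (32 - 24·e^(2))·e^(-4)·(x + 1)^3/3 + (32 - 12·e^(2))·e^(-4)·(x + 1)^4/3 + (128 - 24·e^(2))·e^(-4)·(x + 1)^5/15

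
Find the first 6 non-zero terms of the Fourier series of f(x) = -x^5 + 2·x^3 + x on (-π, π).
(-262 - 2·π^4 + 44·π^2)·sin(x) + (-7·π^2 + 19/2 + π^4)·sin(2·x) + (-2·π^4/3 - 98/81 + 76·π^2/27)·sin(3·x) + (-13·π^2/8 + 7/64 + π^4/2)·sin(4·x) + (-2·π^4/5 + 82/625 + 28·π^2/25)·sin(5·x) + (-23·π^2/27 - 31/162 + π^4/3)·sin(6·x)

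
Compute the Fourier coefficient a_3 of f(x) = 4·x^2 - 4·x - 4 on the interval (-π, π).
a_3 = (1/π) ∫_{-π}^{π} f(x)·cos(3x) dx.
Evaluate the integral (use parity and integration by parts as needed): a_3 = -16/9.

Final answer: -16/9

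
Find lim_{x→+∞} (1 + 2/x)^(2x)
As x → +∞: write (1 + 2/x)^(2x) = ((1 + 2/x)^x)^2 → (e^2)^2 = e^4.
Limit = e^(4).

Final answer: e^(4)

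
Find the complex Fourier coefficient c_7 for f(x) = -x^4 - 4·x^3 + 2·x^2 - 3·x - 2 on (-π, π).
Compute the real Fourier coefficients first: a_7 = -440/2401 + 8·π^2/49, b_7 = -8·π^2/7 - 246/343.
Then c_7 = (a_7 − i·b_7)/2 = -220/2401 + 4·π^2/49 + 123·i/343 + 4·i·π^2/7.

Final answer: -220/2401 + 4·π^2/49 + 123·i/343 + 4·i·π^2/7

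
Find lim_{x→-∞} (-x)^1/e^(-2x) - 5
The quotient is an ∞/∞ indeterminate form as x → -∞.
Compare growth rates of the dominant terms (exponentials ≫ polynomials ≫ logarithms), or apply L'Hôpital's rule; the quotient → 0.
Adding the constant: 0 - 5 = -5. Limit = -5.

Final answer: -5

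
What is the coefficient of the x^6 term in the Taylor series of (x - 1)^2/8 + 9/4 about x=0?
Expand to order 6: (x - 1)^2/8 + 9/4 = x^2/8 - x/4 + 19/8 + O(x^7).
The coefficient of x^6 is 0.

Final answer: 0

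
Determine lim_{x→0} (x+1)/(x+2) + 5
Direct substitution at x = 0 gives 11/2.

Final answer: 11/2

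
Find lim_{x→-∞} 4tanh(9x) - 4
Evaluate the dominant behaviour as x → -∞; each term tends to a finite value or vanishes.
Limit = -8.

Final answer: -8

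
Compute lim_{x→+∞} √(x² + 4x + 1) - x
This is an ∞ − ∞ indeterminate form.
Multiply and divide by the conjugate √(x²+4x + 1) + x; the x² terms cancel, leaving (4x + 1)/(√(x²+4x + 1)+x) → 4/2 = 2.
Limit = 2.

Final answer: 2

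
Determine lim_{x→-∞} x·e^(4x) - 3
The product is a 0·∞ indeterminate form at x → -∞.
Rewrite the product as x / e^(-4x) (an ∞/∞ form) and apply L'Hôpital, or use the standard hierarchy e^(4|x|) ≫ |x| as x → -∞.
The indeterminate product → 0, so the limit = -3.

Final answer: -3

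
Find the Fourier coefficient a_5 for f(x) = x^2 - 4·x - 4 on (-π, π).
a_5 = (1/π) ∫_{-π}^{π} f(x)·cos(5x) dx.
Evaluate the integral (use parity and integration by parts as needed): a_5 = -4/25.

Final answer: -4/25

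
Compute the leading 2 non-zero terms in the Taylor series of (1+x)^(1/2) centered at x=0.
x/2 + 1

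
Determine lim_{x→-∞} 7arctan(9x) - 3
Evaluate the dominant behaviour as x → -∞; each term tends to a finite value or vanishes.
Limit = -7·π/2 - 3.

Final answer: -7·π/2 - 3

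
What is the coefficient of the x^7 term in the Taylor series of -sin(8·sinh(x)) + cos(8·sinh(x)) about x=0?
Expand to order 7: -sin(8·sinh(x)) + cos(8·sinh(x)) = 17801·x^7/90 - 3776·x^6/15 - 3457·x^5/15 + 160·x^4 + 84·x^3 - 32·x^2 - 8·x + 1 + O(x^8).
The coefficient of x^7 is 17801/90.

Final answer: 17801/90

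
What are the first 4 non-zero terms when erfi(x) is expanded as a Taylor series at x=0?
x^7/(21·√(π)) + x^5/(5·√(π)) + 2·x^3/(3·√(π)) + 2·x/√(π)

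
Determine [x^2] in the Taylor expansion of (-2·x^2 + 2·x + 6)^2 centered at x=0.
Expand to order 2: (-2·x^2 + 2·x + 6)^2 = -20·x^2 + 24·x + 36 + O(x^3).
The coefficient of x^2 is -20.

Final answer: -20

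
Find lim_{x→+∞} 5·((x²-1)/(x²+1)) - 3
Evaluate the dominant behaviour as x → +∞; each term tends to a finite value or vanishes.
Limit = 2.

Final answer: 2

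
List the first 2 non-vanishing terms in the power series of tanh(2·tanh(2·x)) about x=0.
-80·x^3/3 + 4·x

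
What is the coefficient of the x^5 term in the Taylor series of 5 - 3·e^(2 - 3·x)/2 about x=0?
Expand to order 5: 5 - 3·e^(2 - 3·x)/2 = 243·x^5·e^(2)/80 - 81·x^4·e^(2)/16 + 27·x^3·e^(2)/4 - 27·x^2·e^(2)/4 + 9·x·e^(2)/2 - 3·e^(2)/2 + 5 + O(x^6).
The coefficient of x^5 is 243·e^(2)/80.

Final answer: 243·e^(2)/80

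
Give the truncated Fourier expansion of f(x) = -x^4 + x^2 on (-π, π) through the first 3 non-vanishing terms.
(-52 + 8·π^2)·cos(x) + (4 - 2·π^2)·cos(2·x) - π^4/5 + π^2/3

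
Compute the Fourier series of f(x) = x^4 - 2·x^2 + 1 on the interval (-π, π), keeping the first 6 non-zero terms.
(56 - 8·π^2)·cos(x) + (-5 + 2·π^2)·cos(2·x) + (40/27 - 8·π^2/9)·cos(3·x) + (-11/16 + π^2/2)·cos(4·x) + (248/625 - 8·π^2/25)·cos(5·x) - 2·π^2/3 + 1 + π^4/5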